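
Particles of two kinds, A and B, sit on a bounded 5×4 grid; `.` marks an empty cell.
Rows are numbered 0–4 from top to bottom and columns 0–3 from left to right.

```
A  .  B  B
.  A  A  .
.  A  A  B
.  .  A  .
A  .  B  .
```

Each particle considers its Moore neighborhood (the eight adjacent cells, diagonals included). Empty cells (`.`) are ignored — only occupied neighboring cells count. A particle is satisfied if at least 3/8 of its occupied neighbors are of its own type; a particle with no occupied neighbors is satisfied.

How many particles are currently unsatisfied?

Row 0: (0,0)A 1/1 satisfied · (0,2)B 1/3 not · (0,3)B 1/2 satisfied
Row 1: (1,1)A 4/5 satisfied · (1,2)A 3/6 satisfied
Row 2: (2,1)A 4/4 satisfied · (2,2)A 4/5 satisfied · (2,3)B 0/3 not
Row 3: (3,2)A 2/4 satisfied
Row 4: (4,0)A 0/0 satisfied · (4,2)B 0/1 not
Unsatisfied: (0,2), (2,3), (4,2) — 3 in total.

3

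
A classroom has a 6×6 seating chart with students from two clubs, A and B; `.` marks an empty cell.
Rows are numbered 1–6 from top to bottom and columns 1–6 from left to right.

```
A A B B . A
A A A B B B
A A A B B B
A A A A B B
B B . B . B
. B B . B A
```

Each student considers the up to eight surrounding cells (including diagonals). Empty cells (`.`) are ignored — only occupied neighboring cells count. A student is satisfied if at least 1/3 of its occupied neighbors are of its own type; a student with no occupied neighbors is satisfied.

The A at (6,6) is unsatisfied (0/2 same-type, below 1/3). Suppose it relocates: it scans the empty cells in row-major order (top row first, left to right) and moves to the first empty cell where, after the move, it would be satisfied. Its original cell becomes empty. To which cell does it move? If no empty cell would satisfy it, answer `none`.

Vacating (6,6). Empty cells in order:
  (1,5): 1/5 same-type → still unsatisfied.
  (5,3): 3/7 same-type → satisfied — stop here.

(5,3)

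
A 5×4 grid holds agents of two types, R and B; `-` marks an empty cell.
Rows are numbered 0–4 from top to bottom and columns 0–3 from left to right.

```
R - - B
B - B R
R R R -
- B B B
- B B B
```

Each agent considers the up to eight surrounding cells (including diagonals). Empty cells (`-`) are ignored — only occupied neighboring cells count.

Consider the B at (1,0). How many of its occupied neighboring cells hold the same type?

Occupied neighbors of (1,0): (0,0)=R, (2,0)=R, (2,1)=R.
Same type (B): 0 of 3.

0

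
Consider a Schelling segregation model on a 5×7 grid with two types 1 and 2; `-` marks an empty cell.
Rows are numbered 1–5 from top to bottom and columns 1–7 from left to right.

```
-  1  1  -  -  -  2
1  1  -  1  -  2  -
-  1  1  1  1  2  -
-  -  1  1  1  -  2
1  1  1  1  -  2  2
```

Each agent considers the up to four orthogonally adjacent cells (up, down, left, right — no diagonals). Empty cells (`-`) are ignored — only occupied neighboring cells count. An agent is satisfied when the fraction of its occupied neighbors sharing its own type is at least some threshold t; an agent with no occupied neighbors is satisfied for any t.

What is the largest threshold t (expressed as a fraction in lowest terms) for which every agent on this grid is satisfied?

1/2

(1,2)1 2/2
(1,3)1 1/1
(1,7)2 — no occupied neighbors
(2,1)1 1/1
(2,2)1 3/3
(2,4)1 1/1
(2,6)2 1/1
(3,2)1 2/2
(3,3)1 3/3
(3,4)1 4/4
(3,5)1 2/3
(3,6)2 1/2
(4,3)1 3/3
(4,4)1 4/4
(4,5)1 2/2
(4,7)2 1/1
(5,1)1 1/1
(5,2)1 2/2
(5,3)1 3/3
(5,4)1 2/2
(5,6)2 1/1
(5,7)2 2/2
The smallest same-type fraction is 1/2 at (3,6), which reduces to 1/2. Any threshold above that leaves this agent unsatisfied.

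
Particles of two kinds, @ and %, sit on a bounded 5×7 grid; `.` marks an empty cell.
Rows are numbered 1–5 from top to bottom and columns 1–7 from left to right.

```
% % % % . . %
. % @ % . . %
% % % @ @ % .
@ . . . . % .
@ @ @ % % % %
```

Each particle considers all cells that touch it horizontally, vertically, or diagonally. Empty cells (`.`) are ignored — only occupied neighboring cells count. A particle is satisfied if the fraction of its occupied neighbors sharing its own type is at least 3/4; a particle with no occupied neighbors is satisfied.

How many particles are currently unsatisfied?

12

Row 1: (1,1)% 2/2 ✓ · (1,2)% 3/4 ✓ · (1,3)% 4/5 ✓ · (1,4)% 2/3 ✗ · (1,7)% 1/1 ✓
Row 2: (2,2)% 6/7 ✓ · (2,3)@ 1/8 ✗ · (2,4)% 3/6 ✗ · (2,7)% 2/2 ✓
Row 3: (3,1)% 2/3 ✗ · (3,2)% 3/5 ✗ · (3,3)% 3/5 ✗ · (3,4)@ 2/4 ✗ · (3,5)@ 1/4 ✗ · (3,6)% 2/3 ✗
Row 4: (4,1)@ 2/4 ✗ · (4,6)% 4/5 ✓
Row 5: (5,1)@ 2/2 ✓ · (5,2)@ 3/3 ✓ · (5,3)@ 1/2 ✗ · (5,4)% 1/2 ✗ · (5,5)% 3/3 ✓ · (5,6)% 3/3 ✓ · (5,7)% 2/2 ✓
Unsatisfied: (1,4), (2,3), (2,4), (3,1), (3,2), (3,3), (3,4), (3,5), (3,6), (4,1), (5,3), (5,4) — 12 in total.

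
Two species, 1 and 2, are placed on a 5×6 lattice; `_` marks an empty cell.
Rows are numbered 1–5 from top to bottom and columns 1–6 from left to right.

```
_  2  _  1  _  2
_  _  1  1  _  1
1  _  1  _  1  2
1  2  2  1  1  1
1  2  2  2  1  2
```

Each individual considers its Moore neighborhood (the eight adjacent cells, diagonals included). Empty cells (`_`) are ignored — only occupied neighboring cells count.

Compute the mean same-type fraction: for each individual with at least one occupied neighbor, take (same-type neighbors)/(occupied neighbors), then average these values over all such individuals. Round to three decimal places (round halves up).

0.504

Row 1: (1,2)2 0/1 · (1,4)1 2/2 · (1,6)2 0/1
Row 2: (2,3)1 3/4 · (2,4)1 4/4 · (2,6)1 1/3
Row 3: (3,1)1 1/2 · (3,3)1 3/5 · (3,5)1 5/6 · (3,6)2 0/4
Row 4: (4,1)1 2/4 · (4,2)2 3/7 · (4,3)2 4/6 · (4,4)1 4/7 · (4,5)1 4/7 · (4,6)1 3/5
Row 5: (5,1)1 1/3 · (5,2)2 3/5 · (5,3)2 4/5 · (5,4)2 2/5 · (5,5)1 3/5 · (5,6)2 0/3
Sum over 22 individuals: 0/1 + 2/2 + 0/1 + 3/4 + 4/4 + 1/3 + 1/2 + 3/5 + 5/6 + 0/4 + 2/4 + 3/7 + 4/6 + 4/7 + 4/7 + 3/5 + 1/3 + 3/5 + 4/5 + 2/5 + 3/5 + 0/3 = 4657/420; mean = 4657/420 ÷ 22 = 4657/9240 = 0.504004… → 0.504.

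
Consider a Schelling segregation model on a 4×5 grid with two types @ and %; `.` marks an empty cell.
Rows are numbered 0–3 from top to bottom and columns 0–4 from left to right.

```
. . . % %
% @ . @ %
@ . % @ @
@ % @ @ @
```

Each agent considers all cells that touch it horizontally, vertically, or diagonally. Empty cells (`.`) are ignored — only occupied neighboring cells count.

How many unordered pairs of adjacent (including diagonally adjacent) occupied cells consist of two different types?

Scan each occupied cell's neighbors to the right and below (and the two forward diagonals) so each pair is counted once.
Row 0: %(0,3)–%(0,4)= %(0,3)–@(1,3)≠ %(0,3)–%(1,4)= %(0,4)–%(1,4)= %(0,4)–@(1,3)≠  → 2/5 unlike.
Row 1: %(1,0)–@(1,1)≠ %(1,0)–@(2,0)≠ @(1,1)–%(2,2)≠ @(1,1)–@(2,0)= @(1,3)–%(1,4)≠ @(1,3)–@(2,3)= @(1,3)–@(2,4)= @(1,3)–%(2,2)≠ %(1,4)–@(2,4)≠ %(1,4)–@(2,3)≠  → 7/10 unlike.
Row 2: @(2,0)–@(3,0)= @(2,0)–%(3,1)≠ %(2,2)–@(2,3)≠ %(2,2)–@(3,2)≠ %(2,2)–@(3,3)≠ %(2,2)–%(3,1)= @(2,3)–@(2,4)= @(2,3)–@(3,3)= @(2,3)–@(3,4)= @(2,3)–@(3,2)= @(2,4)–@(3,4)= @(2,4)–@(3,3)=  → 4/12 unlike.
Row 3: @(3,0)–%(3,1)≠ %(3,1)–@(3,2)≠ @(3,2)–@(3,3)= @(3,3)–@(3,4)=  → 2/4 unlike.
Total adjacent occupied pairs: 31; unlike-type pairs: 15.

15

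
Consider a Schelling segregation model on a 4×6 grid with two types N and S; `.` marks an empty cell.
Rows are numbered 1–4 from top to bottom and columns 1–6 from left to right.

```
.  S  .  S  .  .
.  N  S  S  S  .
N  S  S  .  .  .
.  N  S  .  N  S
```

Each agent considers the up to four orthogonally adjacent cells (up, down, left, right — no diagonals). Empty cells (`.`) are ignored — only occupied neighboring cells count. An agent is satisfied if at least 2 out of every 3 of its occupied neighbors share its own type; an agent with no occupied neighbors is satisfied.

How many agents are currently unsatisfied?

8

Row 1: (1,2)S 0/1 not · (1,4)S 1/1 satisfied
Row 2: (2,2)N 0/3 not · (2,3)S 2/3 satisfied · (2,4)S 3/3 satisfied · (2,5)S 1/1 satisfied
Row 3: (3,1)N 0/1 not · (3,2)S 1/4 not · (3,3)S 3/3 satisfied
Row 4: (4,2)N 0/2 not · (4,3)S 1/2 not · (4,5)N 0/1 not · (4,6)S 0/1 not
Unsatisfied: (1,2), (2,2), (3,1), (3,2), (4,2), (4,3), (4,5), (4,6) — 8 in total.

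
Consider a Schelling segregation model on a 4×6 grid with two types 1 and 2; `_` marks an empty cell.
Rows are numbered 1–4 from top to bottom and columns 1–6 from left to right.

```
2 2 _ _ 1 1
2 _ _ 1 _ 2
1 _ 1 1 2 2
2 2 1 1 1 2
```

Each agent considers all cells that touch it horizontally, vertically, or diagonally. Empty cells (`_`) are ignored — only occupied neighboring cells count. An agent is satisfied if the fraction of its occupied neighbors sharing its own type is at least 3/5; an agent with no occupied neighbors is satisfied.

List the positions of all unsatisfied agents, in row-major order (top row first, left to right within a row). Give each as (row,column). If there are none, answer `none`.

(1,6), (2,6), (3,1), (3,5), (4,1), (4,2), (4,5)

(1,1)2 2/2 ✓
(1,2)2 2/2 ✓
(1,5)1 2/3 ✓
(1,6)1 1/2 ✗
(2,1)2 2/3 ✓
(2,4)1 3/4 ✓
(2,6)2 2/4 ✗
(3,1)1 0/3 ✗
(3,3)1 4/5 ✓
(3,4)1 5/6 ✓
(3,5)2 3/7 ✗
(3,6)2 3/4 ✓
(4,1)2 1/2 ✗
(4,2)2 1/4 ✗
(4,3)1 3/4 ✓
(4,4)1 4/5 ✓
(4,5)1 2/5 ✗
(4,6)2 2/3 ✓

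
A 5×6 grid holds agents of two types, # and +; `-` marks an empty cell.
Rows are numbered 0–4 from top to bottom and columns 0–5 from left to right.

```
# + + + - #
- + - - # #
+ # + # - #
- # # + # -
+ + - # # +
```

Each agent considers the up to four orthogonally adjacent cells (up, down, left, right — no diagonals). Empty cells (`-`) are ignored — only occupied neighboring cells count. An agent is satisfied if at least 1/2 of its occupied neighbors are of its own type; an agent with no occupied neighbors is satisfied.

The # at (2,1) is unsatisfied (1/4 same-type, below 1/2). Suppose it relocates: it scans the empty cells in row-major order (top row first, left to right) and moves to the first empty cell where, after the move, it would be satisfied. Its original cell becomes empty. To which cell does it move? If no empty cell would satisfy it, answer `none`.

(0,4)

Vacating (2,1). Empty cells in order:
  (0,4): 2/3 same-type → satisfied — stop here.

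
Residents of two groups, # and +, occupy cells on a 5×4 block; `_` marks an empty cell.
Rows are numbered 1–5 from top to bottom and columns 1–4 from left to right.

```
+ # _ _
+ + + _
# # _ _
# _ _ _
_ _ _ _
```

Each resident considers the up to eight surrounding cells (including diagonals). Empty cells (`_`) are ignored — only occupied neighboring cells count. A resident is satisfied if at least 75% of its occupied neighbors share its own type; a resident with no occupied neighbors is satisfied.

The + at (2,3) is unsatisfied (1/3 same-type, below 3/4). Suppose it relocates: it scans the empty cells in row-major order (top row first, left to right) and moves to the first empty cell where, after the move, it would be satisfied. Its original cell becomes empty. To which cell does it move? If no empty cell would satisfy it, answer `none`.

(1,4)

Vacating (2,3). Empty cells in order:
  (1,3): 1/2 same-type → still unsatisfied.
  (1,4): 0/0 same-type → satisfied — stop here.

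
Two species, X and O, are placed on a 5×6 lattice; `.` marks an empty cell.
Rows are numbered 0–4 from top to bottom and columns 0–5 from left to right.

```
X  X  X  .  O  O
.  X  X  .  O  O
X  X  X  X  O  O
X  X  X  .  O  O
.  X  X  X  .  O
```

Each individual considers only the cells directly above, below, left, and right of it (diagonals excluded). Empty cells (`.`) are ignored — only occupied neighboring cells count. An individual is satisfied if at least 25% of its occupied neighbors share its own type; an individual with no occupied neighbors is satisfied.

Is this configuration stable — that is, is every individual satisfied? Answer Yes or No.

Yes

Row 0: (0,0)X 1/1 satisfied · (0,1)X 3/3 satisfied · (0,2)X 2/2 satisfied · (0,4)O 2/2 satisfied · (0,5)O 2/2 satisfied
Row 1: (1,1)X 3/3 satisfied · (1,2)X 3/3 satisfied · (1,4)O 3/3 satisfied · (1,5)O 3/3 satisfied
Row 2: (2,0)X 2/2 satisfied · (2,1)X 4/4 satisfied · (2,2)X 4/4 satisfied · (2,3)X 1/2 satisfied · (2,4)O 3/4 satisfied · (2,5)O 3/3 satisfied
Row 3: (3,0)X 2/2 satisfied · (3,1)X 4/4 satisfied · (3,2)X 3/3 satisfied · (3,4)O 2/2 satisfied · (3,5)O 3/3 satisfied
Row 4: (4,1)X 2/2 satisfied · (4,2)X 3/3 satisfied · (4,3)X 1/1 satisfied · (4,5)O 1/1 satisfied
All meet the threshold, so the configuration is stable.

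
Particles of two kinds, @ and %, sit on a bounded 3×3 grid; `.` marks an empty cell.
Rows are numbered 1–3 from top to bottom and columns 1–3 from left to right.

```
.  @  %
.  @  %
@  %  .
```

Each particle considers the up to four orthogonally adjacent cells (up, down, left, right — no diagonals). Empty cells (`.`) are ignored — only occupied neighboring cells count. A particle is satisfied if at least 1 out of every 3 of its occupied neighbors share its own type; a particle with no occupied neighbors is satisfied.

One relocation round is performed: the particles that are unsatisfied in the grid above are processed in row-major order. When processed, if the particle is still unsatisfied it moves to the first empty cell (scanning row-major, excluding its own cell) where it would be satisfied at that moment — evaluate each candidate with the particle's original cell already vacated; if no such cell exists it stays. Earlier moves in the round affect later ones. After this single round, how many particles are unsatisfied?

Initially unsatisfied (in order): (3,1), (3,2).
  (3,1) → (1,1).
  (3,2) → (3,1).
Resulting grid:
@ @ %
. @ %
% . .
All satisfied now.

0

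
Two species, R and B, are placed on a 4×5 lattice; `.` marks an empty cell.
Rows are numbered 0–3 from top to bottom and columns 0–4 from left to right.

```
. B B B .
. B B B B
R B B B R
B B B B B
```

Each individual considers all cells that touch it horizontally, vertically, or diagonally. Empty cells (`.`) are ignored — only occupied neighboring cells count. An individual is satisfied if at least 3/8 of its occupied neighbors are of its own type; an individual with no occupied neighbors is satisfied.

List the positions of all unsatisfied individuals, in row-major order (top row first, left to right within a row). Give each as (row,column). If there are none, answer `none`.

(2,0), (2,4)

Row 0: (0,1)B 3/3 ok · (0,2)B 5/5 ok · (0,3)B 4/4 ok
Row 1: (1,1)B 5/6 ok · (1,2)B 8/8 ok · (1,3)B 6/7 ok · (1,4)B 3/4 ok
Row 2: (2,0)R 0/4 unhappy · (2,1)B 6/7 ok · (2,2)B 8/8 ok · (2,3)B 7/8 ok · (2,4)R 0/5 unhappy
Row 3: (3,0)B 2/3 ok · (3,1)B 4/5 ok · (3,2)B 5/5 ok · (3,3)B 4/5 ok · (3,4)B 2/3 ok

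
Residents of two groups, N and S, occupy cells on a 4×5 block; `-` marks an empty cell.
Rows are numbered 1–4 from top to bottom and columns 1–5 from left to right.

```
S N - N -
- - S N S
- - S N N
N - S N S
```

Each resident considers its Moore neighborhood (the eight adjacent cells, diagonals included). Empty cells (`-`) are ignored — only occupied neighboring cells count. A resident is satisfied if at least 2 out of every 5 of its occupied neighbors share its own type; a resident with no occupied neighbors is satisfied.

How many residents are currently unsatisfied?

Row 1: (1,1)S 0/1 ✗ · (1,2)N 0/2 ✗ · (1,4)N 1/3 ✗
Row 2: (2,3)S 1/5 ✗ · (2,4)N 3/6 ✓ · (2,5)S 0/4 ✗
Row 3: (3,3)S 2/5 ✓ · (3,4)N 3/8 ✗ · (3,5)N 3/5 ✓
Row 4: (4,1)N 0/0 ✓ · (4,3)S 1/3 ✗ · (4,4)N 2/5 ✓ · (4,5)S 0/3 ✗
Unsatisfied: (1,1), (1,2), (1,4), (2,3), (2,5), (3,4), (4,3), (4,5) — 8 in total.

8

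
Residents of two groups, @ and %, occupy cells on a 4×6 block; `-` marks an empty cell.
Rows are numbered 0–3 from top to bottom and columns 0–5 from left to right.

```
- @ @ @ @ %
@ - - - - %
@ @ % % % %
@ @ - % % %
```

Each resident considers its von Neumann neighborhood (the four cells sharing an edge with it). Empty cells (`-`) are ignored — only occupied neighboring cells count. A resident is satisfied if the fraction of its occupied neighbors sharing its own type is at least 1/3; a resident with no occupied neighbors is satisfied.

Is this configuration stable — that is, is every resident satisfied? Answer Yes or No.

Yes

Row 0: (0,1)@ 1/1 satisfied · (0,2)@ 2/2 satisfied · (0,3)@ 2/2 satisfied · (0,4)@ 1/2 satisfied · (0,5)% 1/2 satisfied
Row 1: (1,0)@ 1/1 satisfied · (1,5)% 2/2 satisfied
Row 2: (2,0)@ 3/3 satisfied · (2,1)@ 2/3 satisfied · (2,2)% 1/2 satisfied · (2,3)% 3/3 satisfied · (2,4)% 3/3 satisfied · (2,5)% 3/3 satisfied
Row 3: (3,0)@ 2/2 satisfied · (3,1)@ 2/2 satisfied · (3,3)% 2/2 satisfied · (3,4)% 3/3 satisfied · (3,5)% 2/2 satisfied
All meet the threshold, so the configuration is stable.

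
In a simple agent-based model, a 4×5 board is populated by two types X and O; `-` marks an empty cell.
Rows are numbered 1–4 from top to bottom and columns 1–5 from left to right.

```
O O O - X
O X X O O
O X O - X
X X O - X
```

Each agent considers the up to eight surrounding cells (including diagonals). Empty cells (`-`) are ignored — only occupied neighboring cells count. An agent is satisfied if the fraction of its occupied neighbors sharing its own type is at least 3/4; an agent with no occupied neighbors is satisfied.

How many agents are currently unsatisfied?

(1,1)O 2/3 not
(1,2)O 3/5 not
(1,3)O 2/4 not
(1,5)X 0/2 not
(2,1)O 3/5 not
(2,2)X 2/8 not
(2,3)X 2/6 not
(2,4)O 3/6 not
(2,5)O 1/3 not
(3,1)O 1/5 not
(3,2)X 4/8 not
(3,3)O 2/6 not
(3,5)X 1/3 not
(4,1)X 2/3 not
(4,2)X 2/5 not
(4,3)O 1/3 not
(4,5)X 1/1 satisfied
Unsatisfied: (1,1), (1,2), (1,3), (1,5), (2,1), (2,2), (2,3), (2,4), (2,5), (3,1), (3,2), (3,3), (3,5), (4,1), (4,2), (4,3) — 16 in total.

16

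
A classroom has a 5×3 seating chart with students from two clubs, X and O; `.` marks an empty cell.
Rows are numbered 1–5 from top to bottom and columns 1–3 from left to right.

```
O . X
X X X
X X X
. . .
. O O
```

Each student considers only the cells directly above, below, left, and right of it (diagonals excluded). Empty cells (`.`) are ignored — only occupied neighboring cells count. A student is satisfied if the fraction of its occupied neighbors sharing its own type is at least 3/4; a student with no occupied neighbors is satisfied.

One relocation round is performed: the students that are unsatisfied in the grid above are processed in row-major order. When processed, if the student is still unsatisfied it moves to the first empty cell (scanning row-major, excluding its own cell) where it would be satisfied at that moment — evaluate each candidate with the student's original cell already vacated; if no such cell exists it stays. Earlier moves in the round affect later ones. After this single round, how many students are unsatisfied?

Initially unsatisfied (in order): (1,1), (2,1).
  (1,1) → (5,1).
  (2,1): now satisfied by earlier moves; stays.
Resulting grid:
. . X
X X X
X X X
. . .
O O O
All satisfied now.

0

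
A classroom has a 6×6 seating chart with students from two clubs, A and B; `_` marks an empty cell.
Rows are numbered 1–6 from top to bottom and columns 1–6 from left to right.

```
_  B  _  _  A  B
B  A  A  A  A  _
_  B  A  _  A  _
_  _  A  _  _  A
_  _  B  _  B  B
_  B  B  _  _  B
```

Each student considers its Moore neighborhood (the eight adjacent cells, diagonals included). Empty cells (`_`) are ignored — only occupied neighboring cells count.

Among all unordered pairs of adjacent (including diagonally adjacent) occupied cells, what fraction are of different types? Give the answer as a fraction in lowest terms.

3/8

Scan each occupied cell's neighbors to the right and below (and the two forward diagonals) so each pair is counted once.
Row 1: B(1,2)–A(2,2)≠ B(1,2)–A(2,3)≠ B(1,2)–B(2,1)= A(1,5)–B(1,6)≠ A(1,5)–A(2,5)= A(1,5)–A(2,4)= B(1,6)–A(2,5)≠  → 4/7 unlike.
Row 2: B(2,1)–A(2,2)≠ B(2,1)–B(3,2)= A(2,2)–A(2,3)= A(2,2)–B(3,2)≠ A(2,2)–A(3,3)= A(2,3)–A(2,4)= A(2,3)–A(3,3)= A(2,3)–B(3,2)≠ A(2,4)–A(2,5)= A(2,4)–A(3,5)= A(2,4)–A(3,3)= A(2,5)–A(3,5)=  → 3/12 unlike.
Row 3: B(3,2)–A(3,3)≠ B(3,2)–A(4,3)≠ A(3,3)–A(4,3)= A(3,5)–A(4,6)=  → 2/4 unlike.
Row 4: A(4,3)–B(5,3)≠ A(4,6)–B(5,6)≠ A(4,6)–B(5,5)≠  → 3/3 unlike.
Row 5: B(5,3)–B(6,3)= B(5,3)–B(6,2)= B(5,5)–B(5,6)= B(5,5)–B(6,6)= B(5,6)–B(6,6)=  → 0/5 unlike.
Row 6: B(6,2)–B(6,3)=  → 0/1 unlike.
Total adjacent occupied pairs: 32; unlike-type pairs: 12.
12/32 reduces to 3/8.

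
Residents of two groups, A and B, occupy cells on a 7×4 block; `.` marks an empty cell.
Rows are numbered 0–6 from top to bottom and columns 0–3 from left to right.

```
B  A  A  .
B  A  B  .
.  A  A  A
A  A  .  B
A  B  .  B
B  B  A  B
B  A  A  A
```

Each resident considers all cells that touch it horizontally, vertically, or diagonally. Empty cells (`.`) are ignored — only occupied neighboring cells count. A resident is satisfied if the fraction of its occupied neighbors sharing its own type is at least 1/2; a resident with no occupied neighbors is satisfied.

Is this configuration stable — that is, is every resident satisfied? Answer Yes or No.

Row 0: (0,0)B 1/3 ✗ · (0,1)A 2/5 ✗ · (0,2)A 2/3 ✓
Row 1: (1,0)B 1/4 ✗ · (1,1)A 4/7 ✓ · (1,2)B 0/6 ✗
Row 2: (2,1)A 4/6 ✓ · (2,2)A 4/6 ✓ · (2,3)A 1/3 ✗
Row 3: (3,0)A 3/4 ✓ · (3,1)A 4/5 ✓ · (3,3)B 1/3 ✗
Row 4: (4,0)A 2/5 ✗ · (4,1)B 2/6 ✗ · (4,3)B 2/3 ✓
Row 5: (5,0)B 3/5 ✓ · (5,1)B 3/7 ✗ · (5,2)A 3/7 ✗ · (5,3)B 1/4 ✗
Row 6: (6,0)B 2/3 ✓ · (6,1)A 2/5 ✗ · (6,2)A 3/5 ✓ · (6,3)A 2/3 ✓
For instance (0,0) has only 1/3 same-type neighbors, below 1/2.

No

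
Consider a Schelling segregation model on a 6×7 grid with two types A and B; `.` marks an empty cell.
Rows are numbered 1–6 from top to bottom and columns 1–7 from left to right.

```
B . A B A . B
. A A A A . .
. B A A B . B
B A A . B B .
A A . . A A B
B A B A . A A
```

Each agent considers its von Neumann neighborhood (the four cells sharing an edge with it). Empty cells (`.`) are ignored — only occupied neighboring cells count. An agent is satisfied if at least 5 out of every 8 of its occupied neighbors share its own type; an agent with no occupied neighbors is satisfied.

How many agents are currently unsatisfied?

18

Row 1: (1,1)B 0/0 satisfied · (1,3)A 1/2 not · (1,4)B 0/3 not · (1,5)A 1/2 not · (1,7)B 0/0 satisfied
Row 2: (2,2)A 1/2 not · (2,3)A 4/4 satisfied · (2,4)A 3/4 satisfied · (2,5)A 2/3 satisfied
Row 3: (3,2)B 0/3 not · (3,3)A 3/4 satisfied · (3,4)A 2/3 satisfied · (3,5)B 1/3 not · (3,7)B 0/0 satisfied
Row 4: (4,1)B 0/2 not · (4,2)A 2/4 not · (4,3)A 2/2 satisfied · (4,5)B 2/3 satisfied · (4,6)B 1/2 not
Row 5: (5,1)A 1/3 not · (5,2)A 3/3 satisfied · (5,5)A 1/2 not · (5,6)A 2/4 not · (5,7)B 0/2 not
Row 6: (6,1)B 0/2 not · (6,2)A 1/3 not · (6,3)B 0/2 not · (6,4)A 0/1 not · (6,6)A 2/2 satisfied · (6,7)A 1/2 not
Unsatisfied: (1,3), (1,4), (1,5), (2,2), (3,2), (3,5), (4,1), (4,2), (4,6), (5,1), (5,5), (5,6), (5,7), (6,1), (6,2), (6,3), (6,4), (6,7) — 18 in total.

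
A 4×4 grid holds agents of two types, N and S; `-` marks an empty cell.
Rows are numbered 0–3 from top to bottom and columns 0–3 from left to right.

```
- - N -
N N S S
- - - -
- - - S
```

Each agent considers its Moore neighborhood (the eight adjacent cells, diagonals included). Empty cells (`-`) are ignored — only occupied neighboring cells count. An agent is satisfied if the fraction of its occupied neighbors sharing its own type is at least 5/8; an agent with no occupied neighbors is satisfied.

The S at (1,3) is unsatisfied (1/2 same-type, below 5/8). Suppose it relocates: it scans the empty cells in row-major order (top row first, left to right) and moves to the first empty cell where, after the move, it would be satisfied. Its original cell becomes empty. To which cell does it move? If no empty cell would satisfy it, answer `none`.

(2,2)

Vacating (1,3). Empty cells in order:
  (0,0): 0/2 same-type → still unsatisfied.
  (0,1): 1/4 same-type → still unsatisfied.
  (0,3): 1/2 same-type → still unsatisfied.
  (2,0): 0/2 same-type → still unsatisfied.
  (2,1): 1/3 same-type → still unsatisfied.
  (2,2): 2/3 same-type → satisfied — stop here.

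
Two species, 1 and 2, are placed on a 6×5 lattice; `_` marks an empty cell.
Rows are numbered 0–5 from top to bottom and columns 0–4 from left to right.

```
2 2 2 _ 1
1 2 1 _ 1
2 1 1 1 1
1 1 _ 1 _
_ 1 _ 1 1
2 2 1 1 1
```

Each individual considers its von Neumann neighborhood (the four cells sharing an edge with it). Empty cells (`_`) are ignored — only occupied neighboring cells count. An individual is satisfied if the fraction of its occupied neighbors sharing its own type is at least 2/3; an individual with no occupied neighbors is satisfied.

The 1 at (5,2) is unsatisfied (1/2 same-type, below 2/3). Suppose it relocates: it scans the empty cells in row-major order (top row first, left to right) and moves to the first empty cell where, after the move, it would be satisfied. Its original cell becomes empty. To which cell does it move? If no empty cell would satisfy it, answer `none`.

Vacating (5,2). Empty cells in order:
  (0,3): 1/2 same-type → still unsatisfied.
  (1,3): 3/3 same-type → satisfied — stop here.

(1,3)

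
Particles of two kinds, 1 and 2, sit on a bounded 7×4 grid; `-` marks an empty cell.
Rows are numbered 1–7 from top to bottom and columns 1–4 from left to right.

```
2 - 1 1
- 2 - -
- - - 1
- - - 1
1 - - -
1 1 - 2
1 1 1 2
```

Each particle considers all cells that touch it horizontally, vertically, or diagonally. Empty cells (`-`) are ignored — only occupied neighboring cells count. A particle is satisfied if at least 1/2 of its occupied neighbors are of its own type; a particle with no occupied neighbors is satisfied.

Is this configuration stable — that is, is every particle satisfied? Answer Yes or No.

Row 1: (1,1)2 1/1 satisfied · (1,3)1 1/2 satisfied · (1,4)1 1/1 satisfied
Row 2: (2,2)2 1/2 satisfied
Row 3: (3,4)1 1/1 satisfied
Row 4: (4,4)1 1/1 satisfied
Row 5: (5,1)1 2/2 satisfied
Row 6: (6,1)1 4/4 satisfied · (6,2)1 5/5 satisfied · (6,4)2 1/2 satisfied
Row 7: (7,1)1 3/3 satisfied · (7,2)1 4/4 satisfied · (7,3)1 2/4 satisfied · (7,4)2 1/2 satisfied
All meet the threshold, so the configuration is stable.

Yes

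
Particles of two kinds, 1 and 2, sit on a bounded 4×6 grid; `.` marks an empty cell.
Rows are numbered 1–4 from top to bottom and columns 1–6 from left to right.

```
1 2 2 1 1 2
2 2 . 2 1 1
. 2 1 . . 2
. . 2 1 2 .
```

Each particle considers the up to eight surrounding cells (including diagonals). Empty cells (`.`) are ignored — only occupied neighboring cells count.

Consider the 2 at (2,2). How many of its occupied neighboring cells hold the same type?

Occupied neighbors of (2,2): (1,1)=1, (1,2)=2, (1,3)=2, (2,1)=2, (3,2)=2, (3,3)=1.
Same type (2): 4 of 6.

4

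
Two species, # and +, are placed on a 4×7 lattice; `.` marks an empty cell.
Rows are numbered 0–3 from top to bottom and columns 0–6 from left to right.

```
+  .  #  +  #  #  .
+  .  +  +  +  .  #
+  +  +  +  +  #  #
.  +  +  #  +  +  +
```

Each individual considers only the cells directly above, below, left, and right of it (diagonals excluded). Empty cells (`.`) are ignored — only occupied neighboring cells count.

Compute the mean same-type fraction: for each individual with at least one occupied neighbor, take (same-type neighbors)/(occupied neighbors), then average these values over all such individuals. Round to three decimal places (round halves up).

0.696

(0,0)+ 1/1
(0,2)# 0/2
(0,3)+ 1/3
(0,4)# 1/3
(0,5)# 1/1
(1,0)+ 2/2
(1,2)+ 2/3
(1,3)+ 4/4
(1,4)+ 2/3
(1,6)# 1/1
(2,0)+ 2/2
(2,1)+ 3/3
(2,2)+ 4/4
(2,3)+ 3/4
(2,4)+ 3/4
(2,5)# 1/3
(2,6)# 2/3
(3,1)+ 2/2
(3,2)+ 2/3
(3,3)# 0/3
(3,4)+ 2/3
(3,5)+ 2/3
(3,6)+ 1/2
Sum over 23 individuals: 1/1 + 0/2 + 1/3 + 1/3 + 1/1 + 2/2 + 2/3 + 4/4 + 2/3 + 1/1 + 2/2 + 3/3 + 4/4 + 3/4 + 3/4 + 1/3 + 2/3 + 2/2 + 2/3 + 0/3 + 2/3 + 2/3 + 1/2 = 16; mean = 16 ÷ 23 = 16/23 = 0.695652… → 0.696.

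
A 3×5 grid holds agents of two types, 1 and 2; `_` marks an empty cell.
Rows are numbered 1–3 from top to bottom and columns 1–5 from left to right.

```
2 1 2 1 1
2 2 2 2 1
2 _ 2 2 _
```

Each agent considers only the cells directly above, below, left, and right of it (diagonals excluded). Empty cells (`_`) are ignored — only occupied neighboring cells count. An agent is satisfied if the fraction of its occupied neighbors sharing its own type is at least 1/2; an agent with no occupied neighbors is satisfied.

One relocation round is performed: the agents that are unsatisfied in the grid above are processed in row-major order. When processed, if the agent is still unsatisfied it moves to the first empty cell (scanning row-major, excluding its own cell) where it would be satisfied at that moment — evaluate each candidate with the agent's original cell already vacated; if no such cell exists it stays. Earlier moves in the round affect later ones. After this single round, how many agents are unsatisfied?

1

Initially unsatisfied (in order): (1,2), (1,3), (1,4).
  (1,2) → (3,5).
  (1,3): now satisfied by earlier moves; stays.
  (1,4): no empty cell satisfies it; stays.
Resulting grid:
2 _ 2 1 1
2 2 2 2 1
2 _ 2 2 1
Unsatisfied now: (1,4).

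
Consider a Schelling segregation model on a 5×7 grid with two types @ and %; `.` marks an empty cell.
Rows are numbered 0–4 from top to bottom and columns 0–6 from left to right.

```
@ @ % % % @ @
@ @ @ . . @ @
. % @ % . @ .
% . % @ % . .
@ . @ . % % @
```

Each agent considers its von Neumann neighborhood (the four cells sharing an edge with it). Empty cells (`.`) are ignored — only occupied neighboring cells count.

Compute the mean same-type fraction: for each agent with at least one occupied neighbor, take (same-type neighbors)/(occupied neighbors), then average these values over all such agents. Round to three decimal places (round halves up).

0.513

(0,0)@ 2/2
(0,1)@ 2/3
(0,2)% 1/3
(0,3)% 2/2
(0,4)% 1/2
(0,5)@ 2/3
(0,6)@ 2/2
(1,0)@ 2/2
(1,1)@ 3/4
(1,2)@ 2/3
(1,5)@ 3/3
(1,6)@ 2/2
(2,1)% 0/2
(2,2)@ 1/4
(2,3)% 0/2
(2,5)@ 1/1
(3,0)% 0/1
(3,2)% 0/3
(3,3)@ 0/3
(3,4)% 1/2
(4,0)@ 0/1
(4,2)@ 0/1
(4,4)% 2/2
(4,5)% 1/2
(4,6)@ 0/1
Sum over 25 agents: 2/2 + 2/3 + 1/3 + 2/2 + 1/2 + 2/3 + 2/2 + 2/2 + 3/4 + 2/3 + 3/3 + 2/2 + 0/2 + 1/4 + 0/2 + 1/1 + 0/1 + 0/3 + 0/3 + 1/2 + 0/1 + 0/1 + 2/2 + 1/2 + 0/1 = 77/6; mean = 77/6 ÷ 25 = 77/150 = 0.513333… → 0.513.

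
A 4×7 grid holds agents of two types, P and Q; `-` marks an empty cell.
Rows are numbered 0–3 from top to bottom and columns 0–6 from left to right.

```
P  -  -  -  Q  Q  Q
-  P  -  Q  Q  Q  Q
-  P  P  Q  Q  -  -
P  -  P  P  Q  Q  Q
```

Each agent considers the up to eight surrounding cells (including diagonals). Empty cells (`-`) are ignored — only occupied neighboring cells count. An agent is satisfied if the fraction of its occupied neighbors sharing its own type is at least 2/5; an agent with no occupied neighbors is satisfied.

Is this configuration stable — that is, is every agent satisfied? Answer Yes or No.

Yes

(0,0)P 1/1 satisfied
(0,4)Q 4/4 satisfied
(0,5)Q 5/5 satisfied
(0,6)Q 3/3 satisfied
(1,1)P 3/3 satisfied
(1,3)Q 4/5 satisfied
(1,4)Q 6/6 satisfied
(1,5)Q 6/6 satisfied
(1,6)Q 3/3 satisfied
(2,1)P 4/4 satisfied
(2,2)P 4/6 satisfied
(2,3)Q 4/7 satisfied
(2,4)Q 6/7 satisfied
(3,0)P 1/1 satisfied
(3,2)P 3/4 satisfied
(3,3)P 2/5 satisfied
(3,4)Q 3/4 satisfied
(3,5)Q 3/3 satisfied
(3,6)Q 1/1 satisfied
All meet the threshold, so the configuration is stable.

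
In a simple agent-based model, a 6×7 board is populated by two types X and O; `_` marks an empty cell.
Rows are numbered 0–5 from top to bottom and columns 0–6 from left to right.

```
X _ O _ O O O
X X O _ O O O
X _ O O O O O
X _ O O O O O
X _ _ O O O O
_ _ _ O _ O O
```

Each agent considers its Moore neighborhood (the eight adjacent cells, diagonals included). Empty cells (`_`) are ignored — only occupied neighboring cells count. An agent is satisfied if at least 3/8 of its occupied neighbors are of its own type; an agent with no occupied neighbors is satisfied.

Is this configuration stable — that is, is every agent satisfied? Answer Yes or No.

Row 0: (0,0)X 2/2 satisfied · (0,2)O 1/2 satisfied · (0,4)O 3/3 satisfied · (0,5)O 5/5 satisfied · (0,6)O 3/3 satisfied
Row 1: (1,0)X 3/3 satisfied · (1,1)X 3/6 satisfied · (1,2)O 3/4 satisfied · (1,4)O 6/6 satisfied · (1,5)O 8/8 satisfied · (1,6)O 5/5 satisfied
Row 2: (2,0)X 3/3 satisfied · (2,2)O 4/5 satisfied · (2,3)O 7/7 satisfied · (2,4)O 7/7 satisfied · (2,5)O 8/8 satisfied · (2,6)O 5/5 satisfied
Row 3: (3,0)X 2/2 satisfied · (3,2)O 4/4 satisfied · (3,3)O 7/7 satisfied · (3,4)O 8/8 satisfied · (3,5)O 8/8 satisfied · (3,6)O 5/5 satisfied
Row 4: (4,0)X 1/1 satisfied · (4,3)O 5/5 satisfied · (4,4)O 7/7 satisfied · (4,5)O 7/7 satisfied · (4,6)O 5/5 satisfied
Row 5: (5,3)O 2/2 satisfied · (5,5)O 4/4 satisfied · (5,6)O 3/3 satisfied
All meet the threshold, so the configuration is stable.

Yes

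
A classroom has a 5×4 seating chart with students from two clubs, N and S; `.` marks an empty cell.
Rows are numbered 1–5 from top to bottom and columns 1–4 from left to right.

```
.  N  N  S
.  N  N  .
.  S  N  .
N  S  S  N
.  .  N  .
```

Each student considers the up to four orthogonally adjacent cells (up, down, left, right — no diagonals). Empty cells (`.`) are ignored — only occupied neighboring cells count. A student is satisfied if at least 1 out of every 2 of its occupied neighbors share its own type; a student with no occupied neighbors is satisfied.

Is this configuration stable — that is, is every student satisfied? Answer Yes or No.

No

Row 1: (1,2)N 2/2 satisfied · (1,3)N 2/3 satisfied · (1,4)S 0/1 not
Row 2: (2,2)N 2/3 satisfied · (2,3)N 3/3 satisfied
Row 3: (3,2)S 1/3 not · (3,3)N 1/3 not
Row 4: (4,1)N 0/1 not · (4,2)S 2/3 satisfied · (4,3)S 1/4 not · (4,4)N 0/1 not
Row 5: (5,3)N 0/1 not
For instance (1,4) has only 0/1 same-type neighbors, below 1/2.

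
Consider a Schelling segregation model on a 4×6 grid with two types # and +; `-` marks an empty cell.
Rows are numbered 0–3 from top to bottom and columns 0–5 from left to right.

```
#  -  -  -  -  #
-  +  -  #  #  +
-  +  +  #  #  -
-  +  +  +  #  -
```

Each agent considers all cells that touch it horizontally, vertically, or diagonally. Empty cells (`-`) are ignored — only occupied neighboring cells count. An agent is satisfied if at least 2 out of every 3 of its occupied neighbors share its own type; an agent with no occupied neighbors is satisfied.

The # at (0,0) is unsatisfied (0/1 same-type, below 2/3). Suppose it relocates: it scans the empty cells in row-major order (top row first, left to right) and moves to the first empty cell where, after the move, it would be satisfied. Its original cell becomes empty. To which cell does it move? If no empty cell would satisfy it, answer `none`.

Vacating (0,0). Empty cells in order:
  (0,1): 0/1 same-type → still unsatisfied.
  (0,2): 1/2 same-type → still unsatisfied.
  (0,3): 2/2 same-type → satisfied — stop here.

(0,3)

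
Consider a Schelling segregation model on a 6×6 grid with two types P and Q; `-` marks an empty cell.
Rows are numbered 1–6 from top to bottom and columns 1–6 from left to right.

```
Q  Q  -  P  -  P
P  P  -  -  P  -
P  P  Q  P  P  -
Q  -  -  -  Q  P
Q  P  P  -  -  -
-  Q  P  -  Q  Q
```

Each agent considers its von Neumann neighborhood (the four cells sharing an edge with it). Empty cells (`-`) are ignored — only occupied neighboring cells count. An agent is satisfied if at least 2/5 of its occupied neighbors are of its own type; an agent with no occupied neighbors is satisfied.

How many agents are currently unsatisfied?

5

Row 1: (1,1)Q 1/2 ok · (1,2)Q 1/2 ok · (1,4)P 0/0 ok · (1,6)P 0/0 ok
Row 2: (2,1)P 2/3 ok · (2,2)P 2/3 ok · (2,5)P 1/1 ok
Row 3: (3,1)P 2/3 ok · (3,2)P 2/3 ok · (3,3)Q 0/2 unhappy · (3,4)P 1/2 ok · (3,5)P 2/3 ok
Row 4: (4,1)Q 1/2 ok · (4,5)Q 0/2 unhappy · (4,6)P 0/1 unhappy
Row 5: (5,1)Q 1/2 ok · (5,2)P 1/3 unhappy · (5,3)P 2/2 ok
Row 6: (6,2)Q 0/2 unhappy · (6,3)P 1/2 ok · (6,5)Q 1/1 ok · (6,6)Q 1/1 ok
Unsatisfied: (3,3), (4,5), (4,6), (5,2), (6,2) — 5 in total.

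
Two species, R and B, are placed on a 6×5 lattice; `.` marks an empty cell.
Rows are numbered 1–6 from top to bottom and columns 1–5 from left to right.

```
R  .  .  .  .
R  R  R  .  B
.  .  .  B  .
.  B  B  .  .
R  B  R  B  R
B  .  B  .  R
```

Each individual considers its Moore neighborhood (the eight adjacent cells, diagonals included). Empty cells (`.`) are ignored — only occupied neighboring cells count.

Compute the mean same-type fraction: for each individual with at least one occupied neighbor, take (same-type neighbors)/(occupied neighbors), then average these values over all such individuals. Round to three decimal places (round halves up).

(1,1)R 2/2
(2,1)R 2/2
(2,2)R 3/3
(2,3)R 1/2
(2,5)B 1/1
(3,4)B 2/3
(4,2)B 2/4
(4,3)B 4/5
(5,1)R 0/3
(5,2)B 4/6
(5,3)R 0/5
(5,4)B 2/5
(5,5)R 1/2
(6,1)B 1/2
(6,3)B 2/3
(6,5)R 1/2
Sum over 16 individuals: 2/2 + 2/2 + 3/3 + 1/2 + 1/1 + 2/3 + 2/4 + 4/5 + 0/3 + 4/6 + 0/5 + 2/5 + 1/2 + 1/2 + 2/3 + 1/2 = 97/10; mean = 97/10 ÷ 16 = 97/160 = 0.60625 → 0.606.

0.606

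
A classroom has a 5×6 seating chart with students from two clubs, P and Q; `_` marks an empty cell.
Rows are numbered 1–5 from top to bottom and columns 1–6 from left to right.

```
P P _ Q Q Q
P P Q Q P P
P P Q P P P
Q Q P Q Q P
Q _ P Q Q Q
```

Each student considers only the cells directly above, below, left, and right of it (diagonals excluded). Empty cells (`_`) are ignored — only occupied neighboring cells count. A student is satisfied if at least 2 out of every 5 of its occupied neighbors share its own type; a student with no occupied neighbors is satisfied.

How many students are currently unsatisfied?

Row 1: (1,1)P 2/2 ok · (1,2)P 2/2 ok · (1,4)Q 2/2 ok · (1,5)Q 2/3 ok · (1,6)Q 1/2 ok
Row 2: (2,1)P 3/3 ok · (2,2)P 3/4 ok · (2,3)Q 2/3 ok · (2,4)Q 2/4 ok · (2,5)P 2/4 ok · (2,6)P 2/3 ok
Row 3: (3,1)P 2/3 ok · (3,2)P 2/4 ok · (3,3)Q 1/4 unhappy · (3,4)P 1/4 unhappy · (3,5)P 3/4 ok · (3,6)P 3/3 ok
Row 4: (4,1)Q 2/3 ok · (4,2)Q 1/3 unhappy · (4,3)P 1/4 unhappy · (4,4)Q 2/4 ok · (4,5)Q 2/4 ok · (4,6)P 1/3 unhappy
Row 5: (5,1)Q 1/1 ok · (5,3)P 1/2 ok · (5,4)Q 2/3 ok · (5,5)Q 3/3 ok · (5,6)Q 1/2 ok
Unsatisfied: (3,3), (3,4), (4,2), (4,3), (4,6) — 5 in total.

5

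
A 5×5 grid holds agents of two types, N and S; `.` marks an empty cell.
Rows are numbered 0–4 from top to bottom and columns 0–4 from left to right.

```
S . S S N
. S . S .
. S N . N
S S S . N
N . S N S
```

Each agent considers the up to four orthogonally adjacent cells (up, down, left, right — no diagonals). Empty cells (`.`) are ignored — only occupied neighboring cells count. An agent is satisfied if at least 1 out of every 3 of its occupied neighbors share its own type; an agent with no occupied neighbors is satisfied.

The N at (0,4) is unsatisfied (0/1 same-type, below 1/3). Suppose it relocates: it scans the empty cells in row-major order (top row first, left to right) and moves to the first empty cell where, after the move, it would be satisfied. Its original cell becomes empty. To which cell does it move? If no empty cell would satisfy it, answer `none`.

Vacating (0,4). Empty cells in order:
  (0,1): 0/3 same-type → still unsatisfied.
  (1,0): 0/2 same-type → still unsatisfied.
  (1,2): 1/4 same-type → still unsatisfied.
  (1,4): 1/2 same-type → satisfied — stop here.

(1,4)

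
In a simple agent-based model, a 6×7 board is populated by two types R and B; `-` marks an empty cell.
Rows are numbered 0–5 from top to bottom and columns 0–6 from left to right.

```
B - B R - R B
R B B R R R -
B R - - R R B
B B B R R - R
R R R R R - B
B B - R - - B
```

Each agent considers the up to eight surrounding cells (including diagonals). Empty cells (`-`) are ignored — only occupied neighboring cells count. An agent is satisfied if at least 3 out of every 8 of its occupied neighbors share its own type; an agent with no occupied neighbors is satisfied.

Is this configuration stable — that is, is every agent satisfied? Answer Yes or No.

Row 0: (0,0)B 1/2 ✓ · (0,2)B 2/4 ✓ · (0,3)R 2/4 ✓ · (0,5)R 2/3 ✓ · (0,6)B 0/2 ✗
Row 1: (1,0)R 1/4 ✗ · (1,1)B 4/6 ✓ · (1,2)B 2/5 ✓ · (1,3)R 3/5 ✓ · (1,4)R 6/6 ✓ · (1,5)R 4/6 ✓
Row 2: (2,0)B 3/5 ✓ · (2,1)R 1/7 ✗ · (2,4)R 6/6 ✓ · (2,5)R 5/6 ✓ · (2,6)B 0/3 ✗
Row 3: (3,0)B 2/5 ✓ · (3,1)B 3/7 ✓ · (3,2)B 1/6 ✗ · (3,3)R 5/6 ✓ · (3,4)R 5/5 ✓ · (3,6)R 1/3 ✗
Row 4: (4,0)R 1/5 ✗ · (4,1)R 2/7 ✗ · (4,2)R 4/7 ✓ · (4,3)R 5/6 ✓ · (4,4)R 4/4 ✓ · (4,6)B 1/2 ✓
Row 5: (5,0)B 1/3 ✗ · (5,1)B 1/4 ✗ · (5,3)R 3/3 ✓ · (5,6)B 1/1 ✓
For instance (0,6) has only 0/2 same-type neighbors, below 3/8.

No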